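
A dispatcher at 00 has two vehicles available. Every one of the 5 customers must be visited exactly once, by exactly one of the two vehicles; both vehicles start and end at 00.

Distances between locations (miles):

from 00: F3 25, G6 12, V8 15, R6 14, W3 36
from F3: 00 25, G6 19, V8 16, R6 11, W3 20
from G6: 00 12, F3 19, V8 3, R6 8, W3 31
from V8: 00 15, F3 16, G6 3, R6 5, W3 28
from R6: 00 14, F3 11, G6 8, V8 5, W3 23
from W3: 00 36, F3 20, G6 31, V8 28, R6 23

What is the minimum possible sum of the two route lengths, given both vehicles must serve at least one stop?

There are 2^4 − 1 = 15 ways to divide the 5 stops into two non-empty groups. For each, the best each vehicle can do is its own shortest tour through its group:
  {F3} + {G6, V8, R6, W3}: 50 + 79 = 129
  {G6} + {F3, V8, R6, W3}: 24 + 87 = 111
  {F3, G6} + {V8, R6, W3}: 56 + 79 = 135
  {V8} + {F3, G6, R6, W3}: 30 + 87 = 117
  {F3, V8} + {G6, R6, W3}: 56 + 79 = 135
  {G6, V8} + {F3, R6, W3}: 30 + 81 = 111
  … (15 splits in total)
Best: vehicle 1 00 → G6 → 00 = 24; vehicle 2 00 → V8 → R6 → F3 → W3 → 00 = 87; combined 111.

Minimum combined distance: 111 miles.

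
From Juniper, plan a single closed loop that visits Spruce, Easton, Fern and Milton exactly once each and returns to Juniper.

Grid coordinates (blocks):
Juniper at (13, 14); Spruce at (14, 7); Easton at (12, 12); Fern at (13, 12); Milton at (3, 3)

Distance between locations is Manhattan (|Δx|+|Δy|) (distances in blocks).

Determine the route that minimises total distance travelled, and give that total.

44 blocks — the shortest possible round trip.

With 4 stops there are 4!/2 = 12 distinct round trips (a route and its reverse cost the same).
Juniper-Spruce-Easton-Fern-Milton-Juniper: 8+7+1+19+21 = 56
Juniper-Spruce-Easton-Milton-Fern-Juniper: 8+7+18+19+2 = 54
Juniper-Spruce-Fern-Easton-Milton-Juniper: 8+6+1+18+21 = 54
Juniper-Spruce-Fern-Milton-Easton-Juniper: 8+6+19+18+3 = 54
Juniper-Spruce-Milton-Easton-Fern-Juniper: 8+15+18+1+2 = 44
Juniper-Spruce-Milton-Fern-Easton-Juniper: 8+15+19+1+3 = 46
Juniper-Easton-Spruce-Fern-Milton-Juniper: 3+7+6+19+21 = 56
Juniper-Easton-Spruce-Milton-Fern-Juniper: 3+7+15+19+2 = 46
Juniper-Easton-Fern-Spruce-Milton-Juniper: 3+1+6+15+21 = 46
Juniper-Easton-Milton-Spruce-Fern-Juniper: 3+18+15+6+2 = 44
Juniper-Fern-Spruce-Easton-Milton-Juniper: 2+6+7+18+21 = 54
Juniper-Fern-Easton-Spruce-Milton-Juniper: 2+1+7+15+21 = 46
The minimum is 44.
One optimal route: Juniper → Spruce → Milton → Easton → Fern → Juniper (or its reverse).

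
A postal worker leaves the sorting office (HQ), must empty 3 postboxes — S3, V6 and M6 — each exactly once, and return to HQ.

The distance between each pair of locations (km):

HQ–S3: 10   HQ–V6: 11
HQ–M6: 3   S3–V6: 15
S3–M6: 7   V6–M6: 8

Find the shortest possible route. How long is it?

With 3 stops there are 3!/2 = 3 distinct round trips (a route and its reverse cost the same).
HQ→S3→V6→M6→HQ: 10+15+8+3 = 36
HQ→S3→M6→V6→HQ: 10+7+8+11 = 36
HQ→V6→S3→M6→HQ: 11+15+7+3 = 36
The minimum is 36.
One optimal route: HQ → S3 → V6 → M6 → HQ (or its reverse).

Minimum total distance: 36 km.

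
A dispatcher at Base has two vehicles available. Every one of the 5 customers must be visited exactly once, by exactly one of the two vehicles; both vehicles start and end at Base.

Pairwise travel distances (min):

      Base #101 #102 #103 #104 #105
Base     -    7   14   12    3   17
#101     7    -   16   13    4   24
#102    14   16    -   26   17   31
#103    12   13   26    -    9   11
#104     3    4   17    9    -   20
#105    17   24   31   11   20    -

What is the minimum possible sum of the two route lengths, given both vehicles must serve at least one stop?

76 min — the smallest possible combined total.

Check every non-empty split of the stops between the two vehicles; for each half take its own optimal tour:
  {#101} + {#102, #103, #104, #105}: 14 + 68 = 82
  {#102} + {#101, #103, #104, #105}: 28 + 48 = 76
  {#101, #102} + {#103, #104, #105}: 37 + 40 = 77
  {#103} + {#101, #102, #104, #105}: 24 + 71 = 95
  {#101, #103} + {#102, #104, #105}: 32 + 68 = 100
  {#102, #103} + {#101, #104, #105}: 52 + 48 = 100
  … (15 splits in total)
Best: vehicle 1 Base → #102 → Base = 28; vehicle 2 Base → #101 → #104 → #103 → #105 → Base = 48; combined 76.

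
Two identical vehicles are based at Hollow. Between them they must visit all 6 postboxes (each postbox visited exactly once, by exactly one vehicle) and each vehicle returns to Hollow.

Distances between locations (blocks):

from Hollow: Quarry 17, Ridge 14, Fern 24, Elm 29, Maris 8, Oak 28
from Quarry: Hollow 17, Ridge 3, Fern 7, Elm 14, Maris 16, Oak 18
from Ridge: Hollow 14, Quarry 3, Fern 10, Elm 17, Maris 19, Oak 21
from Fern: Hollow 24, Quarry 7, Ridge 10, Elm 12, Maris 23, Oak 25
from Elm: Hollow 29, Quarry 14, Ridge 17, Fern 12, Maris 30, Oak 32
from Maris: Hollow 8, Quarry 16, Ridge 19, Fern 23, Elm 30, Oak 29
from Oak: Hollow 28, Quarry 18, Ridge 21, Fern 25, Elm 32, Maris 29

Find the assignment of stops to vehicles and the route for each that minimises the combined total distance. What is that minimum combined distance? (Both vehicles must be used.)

112 blocks — the smallest possible combined total.

Check every non-empty split of the stops between the two vehicles; for each half take its own optimal tour:
  {Quarry} + {Ridge, Fern, Elm, Maris, Oak}: 34 + 105 = 139
  {Ridge} + {Quarry, Fern, Elm, Maris, Oak}: 28 + 103 = 131
  {Quarry, Ridge} + {Fern, Elm, Maris, Oak}: 34 + 103 = 137
  {Fern} + {Quarry, Ridge, Elm, Maris, Oak}: 48 + 100 = 148
  {Quarry, Fern} + {Ridge, Elm, Maris, Oak}: 48 + 100 = 148
  {Ridge, Fern} + {Quarry, Elm, Maris, Oak}: 48 + 98 = 146
  … (31 splits in total)
  {Maris} + {Quarry, Ridge, Fern, Elm, Oak}: 16 + 96 = 112  ← best
Best: vehicle 1 Hollow → Maris → Hollow = 16; vehicle 2 Hollow → Ridge → Quarry → Fern → Elm → Oak → Hollow = 96; combined 112.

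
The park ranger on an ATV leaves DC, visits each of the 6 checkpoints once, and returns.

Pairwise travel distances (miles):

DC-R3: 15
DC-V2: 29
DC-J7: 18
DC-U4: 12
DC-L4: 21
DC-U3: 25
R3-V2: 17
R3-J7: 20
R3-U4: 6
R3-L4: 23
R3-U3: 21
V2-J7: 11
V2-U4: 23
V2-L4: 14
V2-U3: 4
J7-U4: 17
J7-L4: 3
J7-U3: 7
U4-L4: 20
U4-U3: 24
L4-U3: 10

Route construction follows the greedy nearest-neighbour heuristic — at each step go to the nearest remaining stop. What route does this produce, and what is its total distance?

DC → [U4:12 / R3:15 / J7:18 / L4:21 / U3:25 / V2:29] → U4 (12)
U4 → [R3:6 / J7:17 / L4:20 / V2:23 / U3:24] → R3 (6)
R3 → [V2:17 / J7:20 / U3:21 / L4:23] → V2 (17)
V2 → [U3:4 / J7:11 / L4:14] → U3 (4)
U3 → [J7:7 / L4:10] → J7 (7)
J7 → [L4:3] → L4 (3)
Return L4→DC: 21.
Total = 12 + 6 + 17 + 4 + 7 + 3 + 21 = 70.

70 miles along DC → U4 → R3 → V2 → U3 → J7 → L4 → DC.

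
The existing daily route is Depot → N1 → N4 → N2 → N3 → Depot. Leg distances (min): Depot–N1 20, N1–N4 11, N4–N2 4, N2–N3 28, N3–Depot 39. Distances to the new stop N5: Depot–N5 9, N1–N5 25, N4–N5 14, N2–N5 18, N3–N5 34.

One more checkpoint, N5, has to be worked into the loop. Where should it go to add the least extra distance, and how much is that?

Adding 4 min by placing N5 on the N3–Depot leg.

Insertion cost between consecutive stops i–j is d(i,N5) + d(N5,j) − d(i,j):
  between Depot and N1: 9 + 25 − 20 = 14
  between N1 and N4: 25 + 14 − 11 = 28
  between N4 and N2: 14 + 18 − 4 = 28
  between N2 and N3: 18 + 34 − 28 = 24
  between N3 and Depot: 34 + 9 − 39 = 4
Cheapest insertion is between N3 and Depot, adding 4.
New total = 102 + 4 = 106.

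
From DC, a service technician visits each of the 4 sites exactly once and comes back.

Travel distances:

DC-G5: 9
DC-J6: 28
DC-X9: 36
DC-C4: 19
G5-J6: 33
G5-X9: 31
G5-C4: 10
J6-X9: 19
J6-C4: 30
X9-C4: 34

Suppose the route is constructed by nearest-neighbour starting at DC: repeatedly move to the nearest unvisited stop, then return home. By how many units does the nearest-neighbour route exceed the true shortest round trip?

Excess over optimum: 4.

From DC: G5=9, C4=19, J6=28, X9=36 → choose G5 (9).
From G5: C4=10, X9=31, J6=33 → choose C4 (10).
From C4: J6=30, X9=34 → choose J6 (30).
From J6: X9=19 → choose X9 (19).
NN route DC → G5 → C4 → J6 → X9 → DC costs 104.
Optimal: DC → G5 → C4 → X9 → J6 → DC costs 100 (by enumerating all 12 distinct tours).
Excess = 104 − 100 = 4.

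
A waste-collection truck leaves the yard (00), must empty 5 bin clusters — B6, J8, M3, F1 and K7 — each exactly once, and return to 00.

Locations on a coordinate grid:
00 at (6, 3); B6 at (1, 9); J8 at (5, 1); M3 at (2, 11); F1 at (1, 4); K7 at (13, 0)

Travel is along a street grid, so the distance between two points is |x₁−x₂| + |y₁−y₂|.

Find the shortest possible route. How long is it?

46 — the shortest possible round trip.

00→B6→J8→M3→F1→K7→00: 11+12+13+8+16+10 = 70
00→B6→J8→M3→K7→F1→00: 11+12+13+22+16+6 = 80
00→B6→J8→F1→M3→K7→00: 11+12+7+8+22+10 = 70
00→B6→J8→F1→K7→M3→00: 11+12+7+16+22+12 = 80
00→B6→J8→K7→M3→F1→00: 11+12+9+22+8+6 = 68
00→B6→J8→K7→F1→M3→00: 11+12+9+16+8+12 = 68
00→B6→M3→J8→F1→K7→00: 11+3+13+7+16+10 = 60
00→B6→M3→J8→K7→F1→00: 11+3+13+9+16+6 = 58
00→B6→M3→F1→J8→K7→00: 11+3+8+7+9+10 = 48
00→B6→M3→F1→K7→J8→00: 11+3+8+16+9+3 = 50
00→B6→M3→K7→J8→F1→00: 11+3+22+9+7+6 = 58
00→B6→M3→K7→F1→J8→00: 11+3+22+16+7+3 = 62
00→B6→F1→J8→M3→K7→00: 11+5+7+13+22+10 = 68
00→B6→F1→J8→K7→M3→00: 11+5+7+9+22+12 = 66
… (46 more)
00→M3→B6→F1→J8→K7→00: 12+3+5+7+9+10 = 46  ← best
The minimum is 46.
One optimal route: 00 → M3 → B6 → F1 → J8 → K7 → 00 (or its reverse).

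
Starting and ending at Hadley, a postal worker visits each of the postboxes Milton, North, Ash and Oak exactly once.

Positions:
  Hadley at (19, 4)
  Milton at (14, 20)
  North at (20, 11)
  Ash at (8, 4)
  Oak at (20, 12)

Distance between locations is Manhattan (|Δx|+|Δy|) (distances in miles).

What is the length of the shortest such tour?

Minimum total distance: 56 miles.

With 4 stops there are 4!/2 = 12 distinct round trips (a route and its reverse cost the same).
Hadley→Milton→North→Ash→Oak→Hadley: 21+15+19+20+9 = 84
Hadley→Milton→North→Oak→Ash→Hadley: 21+15+1+20+11 = 68
Hadley→Milton→Ash→North→Oak→Hadley: 21+22+19+1+9 = 72
Hadley→Milton→Ash→Oak→North→Hadley: 21+22+20+1+8 = 72
Hadley→Milton→Oak→North→Ash→Hadley: 21+14+1+19+11 = 66
Hadley→Milton→Oak→Ash→North→Hadley: 21+14+20+19+8 = 82
Hadley→North→Milton→Ash→Oak→Hadley: 8+15+22+20+9 = 74
Hadley→North→Milton→Oak→Ash→Hadley: 8+15+14+20+11 = 68
Hadley→North→Ash→Milton→Oak→Hadley: 8+19+22+14+9 = 72
Hadley→North→Oak→Milton→Ash→Hadley: 8+1+14+22+11 = 56
Hadley→Ash→Milton→North→Oak→Hadley: 11+22+15+1+9 = 58
Hadley→Ash→North→Milton→Oak→Hadley: 11+19+15+14+9 = 68
The minimum is 56.
One optimal route: Hadley → North → Oak → Milton → Ash → Hadley (or its reverse).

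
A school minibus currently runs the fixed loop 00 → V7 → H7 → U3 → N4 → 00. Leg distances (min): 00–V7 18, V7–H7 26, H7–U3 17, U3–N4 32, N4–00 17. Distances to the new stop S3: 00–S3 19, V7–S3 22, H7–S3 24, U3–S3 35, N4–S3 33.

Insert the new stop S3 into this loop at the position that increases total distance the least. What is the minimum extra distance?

Insertion cost between consecutive stops i–j is d(i,S3) + d(S3,j) − d(i,j):
  between 00 and V7: 19 + 22 − 18 = 23
  between V7 and H7: 22 + 24 − 26 = 20
  between H7 and U3: 24 + 35 − 17 = 42
  between U3 and N4: 35 + 33 − 32 = 36
  between N4 and 00: 33 + 19 − 17 = 35
Cheapest insertion is between V7 and H7, adding 20.
New total = 110 + 20 = 130.

Minimum extra distance: 20 min, inserting S3 between V7 and H7.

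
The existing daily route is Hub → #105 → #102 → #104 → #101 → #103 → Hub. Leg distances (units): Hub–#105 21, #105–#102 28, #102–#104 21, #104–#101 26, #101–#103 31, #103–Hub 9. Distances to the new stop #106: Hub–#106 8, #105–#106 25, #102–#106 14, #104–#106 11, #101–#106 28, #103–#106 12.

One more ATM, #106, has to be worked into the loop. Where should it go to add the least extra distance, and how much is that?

Insertion cost between consecutive stops i–j is d(i,#106) + d(#106,j) − d(i,j):
  between Hub and #105: 8 + 25 − 21 = 12
  between #105 and #102: 25 + 14 − 28 = 11
  between #102 and #104: 14 + 11 − 21 = 4
  between #104 and #101: 11 + 28 − 26 = 13
  between #101 and #103: 28 + 12 − 31 = 9
  between #103 and Hub: 12 + 8 − 9 = 11
Cheapest insertion is between #102 and #104, adding 4.
New total = 136 + 4 = 140.

+4 — insert #106 between #102 and #104.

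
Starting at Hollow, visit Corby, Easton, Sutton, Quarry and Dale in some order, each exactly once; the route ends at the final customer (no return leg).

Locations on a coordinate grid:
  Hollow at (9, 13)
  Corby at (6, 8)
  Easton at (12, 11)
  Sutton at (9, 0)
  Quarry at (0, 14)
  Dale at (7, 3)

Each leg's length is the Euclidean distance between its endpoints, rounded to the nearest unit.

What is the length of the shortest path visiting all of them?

Shortest open route: 32.

There are 5! = 120 possible orderings.
Hollow - Corby - Easton - Sutton - Quarry - Dale: 6+7+11+17+13 = 54
Hollow - Corby - Easton - Sutton - Dale - Quarry: 6+7+11+4+13 = 41
Hollow - Corby - Easton - Quarry - Sutton - Dale: 6+7+12+17+4 = 46
Hollow - Corby - Easton - Quarry - Dale - Sutton: 6+7+12+13+4 = 42
Hollow - Corby - Easton - Dale - Sutton - Quarry: 6+7+9+4+17 = 43
Hollow - Corby - Easton - Dale - Quarry - Sutton: 6+7+9+13+17 = 52
Hollow - Corby - Sutton - Easton - Quarry - Dale: 6+9+11+12+13 = 51
Hollow - Corby - Sutton - Easton - Dale - Quarry: 6+9+11+9+13 = 48
Hollow - Corby - Sutton - Quarry - Easton - Dale: 6+9+17+12+9 = 53
Hollow - Corby - Sutton - Quarry - Dale - Easton: 6+9+17+13+9 = 54
Hollow - Corby - Sutton - Dale - Easton - Quarry: 6+9+4+9+12 = 40
Hollow - Corby - Sutton - Dale - Quarry - Easton: 6+9+4+13+12 = 44
Hollow - Corby - Quarry - Easton - Sutton - Dale: 6+8+12+11+4 = 41
Hollow - Corby - Quarry - Easton - Dale - Sutton: 6+8+12+9+4 = 39
… (106 more)
Hollow - Easton - Sutton - Dale - Corby - Quarry: 4+11+4+5+8 = 32  ← best
The minimum is 32.
One shortest path: Hollow → Easton → Sutton → Dale → Corby → Quarry.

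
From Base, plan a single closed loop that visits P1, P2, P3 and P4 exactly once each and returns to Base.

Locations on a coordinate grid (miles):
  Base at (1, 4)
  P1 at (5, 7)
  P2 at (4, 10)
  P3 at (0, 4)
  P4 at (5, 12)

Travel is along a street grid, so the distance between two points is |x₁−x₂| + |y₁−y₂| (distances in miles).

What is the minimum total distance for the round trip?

Shortest round trip = 26 miles.

With 4 stops there are 4!/2 = 12 distinct round trips (a route and its reverse cost the same).
Base-P1-P2-P3-P4-Base: 7+4+10+13+12 = 46
Base-P1-P2-P4-P3-Base: 7+4+3+13+1 = 28
Base-P1-P3-P2-P4-Base: 7+8+10+3+12 = 40
Base-P1-P3-P4-P2-Base: 7+8+13+3+9 = 40
Base-P1-P4-P2-P3-Base: 7+5+3+10+1 = 26
Base-P1-P4-P3-P2-Base: 7+5+13+10+9 = 44
Base-P2-P1-P3-P4-Base: 9+4+8+13+12 = 46
Base-P2-P1-P4-P3-Base: 9+4+5+13+1 = 32
Base-P2-P3-P1-P4-Base: 9+10+8+5+12 = 44
Base-P2-P4-P1-P3-Base: 9+3+5+8+1 = 26
Base-P3-P1-P2-P4-Base: 1+8+4+3+12 = 28
Base-P3-P2-P1-P4-Base: 1+10+4+5+12 = 32
The minimum is 26.
One optimal route: Base → P1 → P4 → P2 → P3 → Base (or its reverse).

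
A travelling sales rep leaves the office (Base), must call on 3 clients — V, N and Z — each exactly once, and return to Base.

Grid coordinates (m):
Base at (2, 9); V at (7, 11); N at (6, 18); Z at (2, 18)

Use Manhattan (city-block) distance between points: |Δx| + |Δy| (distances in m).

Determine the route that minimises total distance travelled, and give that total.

28 m — the shortest possible round trip.

With 3 stops there are 3!/2 = 3 distinct round trips (a route and its reverse cost the same).
Base→V→N→Z→Base: 7+8+4+9 = 28
Base→V→Z→N→Base: 7+12+4+13 = 36
Base→N→V→Z→Base: 13+8+12+9 = 42
The minimum is 28.
One optimal route: Base → V → N → Z → Base (or its reverse).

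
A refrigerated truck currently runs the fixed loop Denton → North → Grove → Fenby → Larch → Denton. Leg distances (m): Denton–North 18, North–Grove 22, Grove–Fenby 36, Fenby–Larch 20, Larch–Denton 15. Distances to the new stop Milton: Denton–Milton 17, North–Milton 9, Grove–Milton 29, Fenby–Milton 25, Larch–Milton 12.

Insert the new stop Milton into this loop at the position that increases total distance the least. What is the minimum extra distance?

Adding 8 m by placing Milton on the Denton–North leg.

Insertion cost between consecutive stops i–j is d(i,Milton) + d(Milton,j) − d(i,j):
  between Denton and North: 17 + 9 − 18 = 8
  between North and Grove: 9 + 29 − 22 = 16
  between Grove and Fenby: 29 + 25 − 36 = 18
  between Fenby and Larch: 25 + 12 − 20 = 17
  between Larch and Denton: 12 + 17 − 15 = 14
Cheapest insertion is between Denton and North, adding 8.
New total = 111 + 8 = 119.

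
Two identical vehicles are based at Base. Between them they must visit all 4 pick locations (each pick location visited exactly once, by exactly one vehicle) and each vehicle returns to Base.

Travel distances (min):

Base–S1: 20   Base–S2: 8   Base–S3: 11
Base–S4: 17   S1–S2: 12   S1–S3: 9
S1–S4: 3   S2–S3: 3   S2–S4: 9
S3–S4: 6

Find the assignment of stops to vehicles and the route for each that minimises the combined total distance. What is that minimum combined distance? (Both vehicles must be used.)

There are 2^3 − 1 = 7 ways to divide the 4 stops into two non-empty groups. For each, the best each vehicle can do is its own shortest tour through its group:
  {S1} + {S2, S3, S4}: 40 + 34 = 74
  {S2} + {S1, S3, S4}: 16 + 40 = 56
  {S1, S2} + {S3, S4}: 40 + 34 = 74
  {S3} + {S1, S2, S4}: 22 + 40 = 62
  {S1, S3} + {S2, S4}: 40 + 34 = 74
  {S2, S3} + {S1, S4}: 22 + 40 = 62
  … (7 splits in total)
Best: vehicle 1 Base → S2 → Base = 16; vehicle 2 Base → S1 → S4 → S3 → Base = 40; combined 56.

Minimum combined distance: 56 min.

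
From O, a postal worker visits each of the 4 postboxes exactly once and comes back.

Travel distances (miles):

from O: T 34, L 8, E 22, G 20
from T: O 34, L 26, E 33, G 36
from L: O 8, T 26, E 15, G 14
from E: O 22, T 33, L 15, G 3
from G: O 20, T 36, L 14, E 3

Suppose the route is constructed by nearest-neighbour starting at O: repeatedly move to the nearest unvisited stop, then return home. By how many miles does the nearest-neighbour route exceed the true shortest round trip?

O: L=8, G=20, E=22, T=34 ⇒ L
L: G=14, E=15, T=26 ⇒ G
G: E=3, T=36 ⇒ E
E: T=33 ⇒ T
NN route O → L → G → E → T → O costs 92.
Optimal: O → L → T → E → G → O costs 90 (by enumerating all 12 distinct tours).
Excess = 92 − 90 = 2.

2 miles longer than the optimal tour.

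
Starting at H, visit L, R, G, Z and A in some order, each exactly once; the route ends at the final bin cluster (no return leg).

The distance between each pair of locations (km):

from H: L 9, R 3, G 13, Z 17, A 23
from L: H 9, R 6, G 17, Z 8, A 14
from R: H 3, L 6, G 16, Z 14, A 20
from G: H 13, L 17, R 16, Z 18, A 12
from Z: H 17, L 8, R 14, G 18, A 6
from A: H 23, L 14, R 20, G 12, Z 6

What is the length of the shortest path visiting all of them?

There are 5! = 120 possible orderings.
H → L → R → G → Z → A: 9+6+16+18+6 = 55
H → L → R → G → A → Z: 9+6+16+12+6 = 49
H → L → R → Z → G → A: 9+6+14+18+12 = 59
H → L → R → Z → A → G: 9+6+14+6+12 = 47
H → L → R → A → G → Z: 9+6+20+12+18 = 65
H → L → R → A → Z → G: 9+6+20+6+18 = 59
H → L → G → R → Z → A: 9+17+16+14+6 = 62
H → L → G → R → A → Z: 9+17+16+20+6 = 68
H → L → G → Z → R → A: 9+17+18+14+20 = 78
H → L → G → Z → A → R: 9+17+18+6+20 = 70
H → L → G → A → R → Z: 9+17+12+20+14 = 72
H → L → G → A → Z → R: 9+17+12+6+14 = 58
H → L → Z → R → G → A: 9+8+14+16+12 = 59
H → L → Z → R → A → G: 9+8+14+20+12 = 63
… (106 more)
H → R → L → Z → A → G: 3+6+8+6+12 = 35  ← best
The minimum is 35.
One shortest path: H → R → L → Z → A → G.

Shortest open route: 35 km.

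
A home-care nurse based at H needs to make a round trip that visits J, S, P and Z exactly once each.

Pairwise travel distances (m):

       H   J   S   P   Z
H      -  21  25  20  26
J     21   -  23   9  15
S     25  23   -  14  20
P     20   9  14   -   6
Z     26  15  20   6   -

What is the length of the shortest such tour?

Shortest round trip = 81 m.

There are 12 distinct closed tours to check (reversals are equivalent).
H - J - S - P - Z - H: 21+23+14+6+26 = 90
H - J - S - Z - P - H: 21+23+20+6+20 = 90
H - J - P - S - Z - H: 21+9+14+20+26 = 90
H - J - P - Z - S - H: 21+9+6+20+25 = 81
H - J - Z - S - P - H: 21+15+20+14+20 = 90
H - J - Z - P - S - H: 21+15+6+14+25 = 81
H - S - J - P - Z - H: 25+23+9+6+26 = 89
H - S - J - Z - P - H: 25+23+15+6+20 = 89
H - S - P - J - Z - H: 25+14+9+15+26 = 89
H - S - Z - J - P - H: 25+20+15+9+20 = 89
H - P - J - S - Z - H: 20+9+23+20+26 = 98
H - P - S - J - Z - H: 20+14+23+15+26 = 98
The minimum is 81.
One optimal route: H → J → P → Z → S → H (or its reverse).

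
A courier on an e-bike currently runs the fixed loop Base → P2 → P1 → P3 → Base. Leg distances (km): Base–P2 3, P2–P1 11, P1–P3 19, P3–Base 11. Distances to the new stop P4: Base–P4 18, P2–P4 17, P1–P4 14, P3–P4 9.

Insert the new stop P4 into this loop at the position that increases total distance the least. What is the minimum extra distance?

Minimum extra distance: 4 km, inserting P4 between P1 and P3.

Insertion cost between consecutive stops i–j is d(i,P4) + d(P4,j) − d(i,j):
  between Base and P2: 18 + 17 − 3 = 32
  between P2 and P1: 17 + 14 − 11 = 20
  between P1 and P3: 14 + 9 − 19 = 4
  between P3 and Base: 9 + 18 − 11 = 16
Cheapest insertion is between P1 and P3, adding 4.
New total = 44 + 4 = 48.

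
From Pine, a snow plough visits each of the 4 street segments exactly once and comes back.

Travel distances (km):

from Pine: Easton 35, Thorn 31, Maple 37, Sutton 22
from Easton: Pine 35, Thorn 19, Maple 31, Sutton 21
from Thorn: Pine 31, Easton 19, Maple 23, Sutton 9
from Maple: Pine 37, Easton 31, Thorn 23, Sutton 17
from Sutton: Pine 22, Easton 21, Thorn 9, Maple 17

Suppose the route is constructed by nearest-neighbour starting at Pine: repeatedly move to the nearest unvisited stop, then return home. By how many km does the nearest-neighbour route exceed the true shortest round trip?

Pine: Sutton=22, Thorn=31, Easton=35, Maple=37 ⇒ Sutton
Sutton: Thorn=9, Maple=17, Easton=21 ⇒ Thorn
Thorn: Easton=19, Maple=23 ⇒ Easton
Easton: Maple=31 ⇒ Maple
NN route Pine → Sutton → Thorn → Easton → Maple → Pine costs 118.
Optimal: Pine → Easton → Thorn → Maple → Sutton → Pine costs 116 (by enumerating all 12 distinct tours).
Excess = 118 − 116 = 2.

2 km longer than the optimal tour.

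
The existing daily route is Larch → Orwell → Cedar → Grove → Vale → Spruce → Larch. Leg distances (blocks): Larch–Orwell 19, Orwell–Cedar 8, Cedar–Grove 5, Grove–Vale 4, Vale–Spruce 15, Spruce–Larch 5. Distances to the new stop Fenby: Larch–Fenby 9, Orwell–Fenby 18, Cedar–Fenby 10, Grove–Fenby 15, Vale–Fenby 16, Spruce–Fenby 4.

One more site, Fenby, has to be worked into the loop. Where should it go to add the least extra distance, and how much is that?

Adding 5 blocks by placing Fenby on the Vale–Spruce leg.

Insertion cost between consecutive stops i–j is d(i,Fenby) + d(Fenby,j) − d(i,j):
  between Larch and Orwell: 9 + 18 − 19 = 8
  between Orwell and Cedar: 18 + 10 − 8 = 20
  between Cedar and Grove: 10 + 15 − 5 = 20
  between Grove and Vale: 15 + 16 − 4 = 27
  between Vale and Spruce: 16 + 4 − 15 = 5
  between Spruce and Larch: 4 + 9 − 5 = 8
Cheapest insertion is between Vale and Spruce, adding 5.
New total = 56 + 5 = 61.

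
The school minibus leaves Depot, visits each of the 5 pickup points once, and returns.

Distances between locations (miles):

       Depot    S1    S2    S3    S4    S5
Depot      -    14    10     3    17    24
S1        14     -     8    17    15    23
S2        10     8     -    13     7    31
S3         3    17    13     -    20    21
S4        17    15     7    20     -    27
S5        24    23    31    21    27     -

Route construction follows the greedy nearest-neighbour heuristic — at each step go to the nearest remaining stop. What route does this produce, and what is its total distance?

85 miles along Depot → S3 → S2 → S4 → S1 → S5 → Depot.

At Depot the remaining stops are S3 3, S2 10, S1 14, S4 17, S5 24; go to S3.
At S3 the remaining stops are S2 13, S1 17, S4 20, S5 21; go to S2.
At S2 the remaining stops are S4 7, S1 8, S5 31; go to S4.
At S4 the remaining stops are S1 15, S5 27; go to S1.
At S1 the remaining stops are S5 23; go to S5.
Return S5→Depot: 24.
Total = 3 + 13 + 7 + 15 + 23 + 24 = 85.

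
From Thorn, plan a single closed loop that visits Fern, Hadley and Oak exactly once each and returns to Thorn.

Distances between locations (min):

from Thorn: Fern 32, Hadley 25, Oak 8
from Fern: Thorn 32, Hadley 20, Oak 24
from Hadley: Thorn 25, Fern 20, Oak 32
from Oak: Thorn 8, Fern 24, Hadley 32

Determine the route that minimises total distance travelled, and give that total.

There are 3 distinct closed tours to check (reversals are equivalent).
Thorn - Fern - Hadley - Oak - Thorn: 32+20+32+8 = 92
Thorn - Fern - Oak - Hadley - Thorn: 32+24+32+25 = 113
Thorn - Hadley - Fern - Oak - Thorn: 25+20+24+8 = 77
The minimum is 77.
One optimal route: Thorn → Hadley → Fern → Oak → Thorn (or its reverse).

Minimum total distance: 77 min.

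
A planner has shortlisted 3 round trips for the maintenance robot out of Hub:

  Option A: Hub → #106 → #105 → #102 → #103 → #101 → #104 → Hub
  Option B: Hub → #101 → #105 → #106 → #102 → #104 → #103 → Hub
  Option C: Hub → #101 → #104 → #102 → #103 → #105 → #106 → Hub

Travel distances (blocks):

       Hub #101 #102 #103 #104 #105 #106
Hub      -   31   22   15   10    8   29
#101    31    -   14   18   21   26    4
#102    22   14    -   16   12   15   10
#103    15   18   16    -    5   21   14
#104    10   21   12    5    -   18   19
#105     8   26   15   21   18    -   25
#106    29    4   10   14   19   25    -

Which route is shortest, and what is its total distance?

Shortest is Option B, total 124 blocks.

Option A: 29 + 25 + 15 + 16 + 18 + 21 + 10 = 134
Option B: 31 + 26 + 25 + 10 + 12 + 5 + 15 = 124
Option C: 31 + 21 + 12 + 16 + 21 + 25 + 29 = 155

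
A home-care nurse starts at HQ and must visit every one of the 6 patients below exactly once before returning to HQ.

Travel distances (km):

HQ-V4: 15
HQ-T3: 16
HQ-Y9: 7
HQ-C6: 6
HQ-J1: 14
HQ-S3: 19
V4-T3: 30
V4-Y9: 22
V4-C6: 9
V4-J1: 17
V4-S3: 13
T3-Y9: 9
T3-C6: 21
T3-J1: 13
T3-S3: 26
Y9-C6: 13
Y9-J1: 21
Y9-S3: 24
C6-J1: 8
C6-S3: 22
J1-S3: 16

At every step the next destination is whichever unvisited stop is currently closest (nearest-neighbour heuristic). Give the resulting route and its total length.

HQ → [C6:6 / Y9:7 / J1:14 / V4:15 / T3:16 / S3:19] → C6 (6)
C6 → [J1:8 / V4:9 / Y9:13 / T3:21 / S3:22] → J1 (8)
J1 → [T3:13 / S3:16 / V4:17 / Y9:21] → T3 (13)
T3 → [Y9:9 / S3:26 / V4:30] → Y9 (9)
Y9 → [V4:22 / S3:24] → V4 (22)
V4 → [S3:13] → S3 (13)
Return S3→HQ: 19.
Total = 6 + 8 + 13 + 9 + 22 + 13 + 19 = 90.

90 km along HQ → C6 → J1 → T3 → Y9 → V4 → S3 → HQ.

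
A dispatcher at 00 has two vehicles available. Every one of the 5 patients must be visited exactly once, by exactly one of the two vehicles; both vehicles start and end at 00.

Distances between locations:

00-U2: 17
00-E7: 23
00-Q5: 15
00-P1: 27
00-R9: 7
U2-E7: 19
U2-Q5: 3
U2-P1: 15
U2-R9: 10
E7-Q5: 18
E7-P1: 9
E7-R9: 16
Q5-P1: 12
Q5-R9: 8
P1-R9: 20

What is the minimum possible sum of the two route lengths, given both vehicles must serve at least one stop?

Check every non-empty split of the stops between the two vehicles; for each half take its own optimal tour:
  {U2} + {E7, Q5, P1, R9}: 34 + 59 = 93
  {E7} + {U2, Q5, P1, R9}: 46 + 59 = 105
  {U2, E7} + {Q5, P1, R9}: 59 + 54 = 113
  {Q5} + {U2, E7, P1, R9}: 30 + 64 = 94
  {U2, Q5} + {E7, P1, R9}: 35 + 59 = 94
  {E7, Q5} + {U2, P1, R9}: 56 + 59 = 115
  … (15 splits in total)
  {U2, E7, Q5, P1} + {R9}: 64 + 14 = 78  ← best
Best: vehicle 1 00 → U2 → Q5 → P1 → E7 → 00 = 64; vehicle 2 00 → R9 → 00 = 14; combined 78.

78 — the smallest possible combined total.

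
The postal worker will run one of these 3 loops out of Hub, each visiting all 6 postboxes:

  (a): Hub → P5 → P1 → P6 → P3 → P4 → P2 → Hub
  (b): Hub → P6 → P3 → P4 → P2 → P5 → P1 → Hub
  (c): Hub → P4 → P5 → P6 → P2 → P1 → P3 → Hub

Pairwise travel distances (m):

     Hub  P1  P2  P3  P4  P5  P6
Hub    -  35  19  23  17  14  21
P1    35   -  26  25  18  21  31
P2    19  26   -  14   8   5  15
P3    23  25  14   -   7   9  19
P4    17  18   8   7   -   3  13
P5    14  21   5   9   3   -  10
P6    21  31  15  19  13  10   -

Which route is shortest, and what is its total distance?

Shortest is (b), total 116 m.

(a): 14 + 21 + 31 + 19 + 7 + 8 + 19 = 119
(b): 21 + 19 + 7 + 8 + 5 + 21 + 35 = 116
(c): 17 + 3 + 10 + 15 + 26 + 25 + 23 = 119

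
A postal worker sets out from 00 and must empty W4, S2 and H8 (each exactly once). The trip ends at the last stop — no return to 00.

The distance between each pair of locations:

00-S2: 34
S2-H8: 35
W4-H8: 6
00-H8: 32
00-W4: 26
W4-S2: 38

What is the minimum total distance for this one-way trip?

There are 3! = 6 possible orderings.
00→W4→S2→H8: 26+38+35 = 99
00→W4→H8→S2: 26+6+35 = 67
00→S2→W4→H8: 34+38+6 = 78
00→S2→H8→W4: 34+35+6 = 75
00→H8→W4→S2: 32+6+38 = 76
00→H8→S2→W4: 32+35+38 = 105
The minimum is 67.
One shortest path: 00 → W4 → H8 → S2.

Shortest open route: 67.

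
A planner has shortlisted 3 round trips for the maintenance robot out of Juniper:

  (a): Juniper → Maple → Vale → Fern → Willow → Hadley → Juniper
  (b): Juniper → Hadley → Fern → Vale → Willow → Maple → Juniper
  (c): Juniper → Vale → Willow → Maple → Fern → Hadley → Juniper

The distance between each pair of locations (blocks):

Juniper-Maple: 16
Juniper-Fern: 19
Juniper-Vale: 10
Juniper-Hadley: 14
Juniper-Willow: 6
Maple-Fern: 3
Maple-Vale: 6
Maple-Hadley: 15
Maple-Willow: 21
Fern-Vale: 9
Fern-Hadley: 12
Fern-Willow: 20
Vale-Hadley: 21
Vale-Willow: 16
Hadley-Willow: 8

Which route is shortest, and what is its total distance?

(a): 16 + 6 + 9 + 20 + 8 + 14 = 73
(b): 14 + 12 + 9 + 16 + 21 + 16 = 88
(c): 10 + 16 + 21 + 3 + 12 + 14 = 76

Shortest is (a), total 73 blocks.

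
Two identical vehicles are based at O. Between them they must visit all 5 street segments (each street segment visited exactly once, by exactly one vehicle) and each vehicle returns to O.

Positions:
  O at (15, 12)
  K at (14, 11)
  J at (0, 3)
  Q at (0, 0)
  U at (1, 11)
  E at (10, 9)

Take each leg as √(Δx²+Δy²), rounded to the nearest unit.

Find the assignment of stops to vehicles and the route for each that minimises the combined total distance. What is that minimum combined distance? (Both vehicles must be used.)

Minimum combined distance: 46.

Check every non-empty split of the stops between the two vehicles; for each half take its own optimal tour:
  {K} + {J, Q, U, E}: 2 + 44 = 46
  {J} + {K, Q, U, E}: 34 + 43 = 77
  {K, J} + {Q, U, E}: 34 + 44 = 78
  {Q} + {K, J, U, E}: 38 + 39 = 77
  {K, Q} + {J, U, E}: 38 + 40 = 78
  {J, Q} + {K, U, E}: 39 + 28 = 67
  … (15 splits in total)
Best: vehicle 1 O → K → O = 2; vehicle 2 O → U → J → Q → E → O = 44; combined 46.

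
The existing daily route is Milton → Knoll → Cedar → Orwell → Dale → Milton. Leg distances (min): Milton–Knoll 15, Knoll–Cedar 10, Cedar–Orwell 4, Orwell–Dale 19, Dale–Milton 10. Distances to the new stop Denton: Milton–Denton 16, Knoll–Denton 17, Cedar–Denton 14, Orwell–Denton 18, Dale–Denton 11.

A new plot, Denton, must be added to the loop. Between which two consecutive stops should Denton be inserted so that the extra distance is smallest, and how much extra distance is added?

+10 min — insert Denton between Orwell and Dale.

Insertion cost between consecutive stops i–j is d(i,Denton) + d(Denton,j) − d(i,j):
  between Milton and Knoll: 16 + 17 − 15 = 18
  between Knoll and Cedar: 17 + 14 − 10 = 21
  between Cedar and Orwell: 14 + 18 − 4 = 28
  between Orwell and Dale: 18 + 11 − 19 = 10
  between Dale and Milton: 11 + 16 − 10 = 17
Cheapest insertion is between Orwell and Dale, adding 10.
New total = 58 + 10 = 68.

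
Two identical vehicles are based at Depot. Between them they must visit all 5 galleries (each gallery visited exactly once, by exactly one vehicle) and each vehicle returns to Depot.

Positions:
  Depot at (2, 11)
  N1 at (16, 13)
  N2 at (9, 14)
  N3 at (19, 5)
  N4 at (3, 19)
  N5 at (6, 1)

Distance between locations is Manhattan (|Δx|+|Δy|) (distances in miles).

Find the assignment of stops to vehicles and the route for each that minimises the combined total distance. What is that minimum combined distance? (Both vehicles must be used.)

Minimum combined distance: 78 miles.

Try each way of splitting the stops between the two vehicles (each non-empty) and, for each split, find the best tour for each vehicle:
  {N1} + {N2, N3, N4, N5}: 32 + 70 = 102
  {N2} + {N1, N3, N4, N5}: 20 + 70 = 90
  {N1, N2} + {N3, N4, N5}: 34 + 70 = 104
  {N3} + {N1, N2, N4, N5}: 46 + 64 = 110
  {N1, N3} + {N2, N4, N5}: 50 + 50 = 100
  {N2, N3} + {N1, N4, N5}: 52 + 64 = 116
  … (15 splits in total)
  {N4} + {N1, N2, N3, N5}: 18 + 60 = 78  ← best
Best: vehicle 1 Depot → N4 → Depot = 18; vehicle 2 Depot → N2 → N1 → N3 → N5 → Depot = 60; combined 78.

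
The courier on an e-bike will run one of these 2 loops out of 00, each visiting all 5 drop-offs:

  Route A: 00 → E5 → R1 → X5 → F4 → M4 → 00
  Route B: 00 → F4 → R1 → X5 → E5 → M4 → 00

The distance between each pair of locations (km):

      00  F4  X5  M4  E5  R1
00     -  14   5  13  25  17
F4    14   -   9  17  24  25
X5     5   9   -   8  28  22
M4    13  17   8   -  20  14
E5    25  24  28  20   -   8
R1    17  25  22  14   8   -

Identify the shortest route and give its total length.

94 km — Route A is the shortest.

Route A: 25 + 8 + 22 + 9 + 17 + 13 = 94
Route B: 14 + 25 + 22 + 28 + 20 + 13 = 122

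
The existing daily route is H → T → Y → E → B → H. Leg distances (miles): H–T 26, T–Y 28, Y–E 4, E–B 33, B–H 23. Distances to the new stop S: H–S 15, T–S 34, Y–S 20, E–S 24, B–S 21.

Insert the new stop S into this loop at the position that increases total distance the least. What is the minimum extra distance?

Minimum extra distance: 12 miles, inserting S between E and B.

Insertion cost between consecutive stops i–j is d(i,S) + d(S,j) − d(i,j):
  between H and T: 15 + 34 − 26 = 23
  between T and Y: 34 + 20 − 28 = 26
  between Y and E: 20 + 24 − 4 = 40
  between E and B: 24 + 21 − 33 = 12
  between B and H: 21 + 15 − 23 = 13
Cheapest insertion is between E and B, adding 12.
New total = 114 + 12 = 126.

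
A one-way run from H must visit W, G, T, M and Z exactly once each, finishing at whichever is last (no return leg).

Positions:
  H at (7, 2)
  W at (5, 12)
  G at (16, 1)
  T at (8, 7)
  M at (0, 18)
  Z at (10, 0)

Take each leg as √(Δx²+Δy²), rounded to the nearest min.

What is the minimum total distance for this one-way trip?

Shortest open route: 34 min.

There are 5! = 120 possible orderings.
H → W → G → T → M → Z: 10+16+10+14+21 = 71
H → W → G → T → Z → M: 10+16+10+7+21 = 64
H → W → G → M → T → Z: 10+16+23+14+7 = 70
H → W → G → M → Z → T: 10+16+23+21+7 = 77
H → W → G → Z → T → M: 10+16+6+7+14 = 53
H → W → G → Z → M → T: 10+16+6+21+14 = 67
H → W → T → G → M → Z: 10+6+10+23+21 = 70
H → W → T → G → Z → M: 10+6+10+6+21 = 53
H → W → T → M → G → Z: 10+6+14+23+6 = 59
H → W → T → M → Z → G: 10+6+14+21+6 = 57
H → W → T → Z → G → M: 10+6+7+6+23 = 52
H → W → T → Z → M → G: 10+6+7+21+23 = 67
H → W → M → G → T → Z: 10+8+23+10+7 = 58
H → W → M → G → Z → T: 10+8+23+6+7 = 54
… (106 more)
H → Z → G → T → W → M: 4+6+10+6+8 = 34  ← best
The minimum is 34.
One shortest path: H → Z → G → T → W → M.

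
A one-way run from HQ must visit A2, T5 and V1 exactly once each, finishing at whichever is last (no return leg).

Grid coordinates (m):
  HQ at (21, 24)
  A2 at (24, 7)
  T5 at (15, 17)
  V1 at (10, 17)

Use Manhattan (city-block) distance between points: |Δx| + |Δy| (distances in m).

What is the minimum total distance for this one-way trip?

Shortest open route: 42 m.

There are 3! = 6 possible orderings.
HQ - A2 - T5 - V1: 20+19+5 = 44
HQ - A2 - V1 - T5: 20+24+5 = 49
HQ - T5 - A2 - V1: 13+19+24 = 56
HQ - T5 - V1 - A2: 13+5+24 = 42
HQ - V1 - A2 - T5: 18+24+19 = 61
HQ - V1 - T5 - A2: 18+5+19 = 42
The minimum is 42.
One shortest path: HQ → T5 → V1 → A2.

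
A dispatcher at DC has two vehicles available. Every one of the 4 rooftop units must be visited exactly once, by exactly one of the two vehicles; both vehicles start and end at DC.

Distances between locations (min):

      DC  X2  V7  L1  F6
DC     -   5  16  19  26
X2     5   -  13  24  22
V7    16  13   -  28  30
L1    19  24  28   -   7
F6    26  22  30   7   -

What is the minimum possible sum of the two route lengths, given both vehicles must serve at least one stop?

82 min — the smallest possible combined total.

There are 2^3 − 1 = 7 ways to divide the 4 stops into two non-empty groups. For each, the best each vehicle can do is its own shortest tour through its group:
  {X2} + {V7, L1, F6}: 10 + 72 = 82
  {V7} + {X2, L1, F6}: 32 + 53 = 85
  {X2, V7} + {L1, F6}: 34 + 52 = 86
  {L1} + {X2, V7, F6}: 38 + 73 = 111
  {X2, L1} + {V7, F6}: 48 + 72 = 120
  {V7, L1} + {X2, F6}: 63 + 53 = 116
  … (7 splits in total)
Best: vehicle 1 DC → X2 → DC = 10; vehicle 2 DC → V7 → F6 → L1 → DC = 72; combined 82.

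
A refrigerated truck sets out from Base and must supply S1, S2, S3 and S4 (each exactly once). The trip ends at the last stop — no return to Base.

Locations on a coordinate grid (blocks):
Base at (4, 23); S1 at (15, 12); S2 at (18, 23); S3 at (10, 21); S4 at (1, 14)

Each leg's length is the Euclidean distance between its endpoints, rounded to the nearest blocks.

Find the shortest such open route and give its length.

There are 4! = 24 possible orderings.
Base → S1 → S2 → S3 → S4: 16+11+8+11 = 46
Base → S1 → S2 → S4 → S3: 16+11+19+11 = 57
Base → S1 → S3 → S2 → S4: 16+10+8+19 = 53
Base → S1 → S3 → S4 → S2: 16+10+11+19 = 56
Base → S1 → S4 → S2 → S3: 16+14+19+8 = 57
Base → S1 → S4 → S3 → S2: 16+14+11+8 = 49
Base → S2 → S1 → S3 → S4: 14+11+10+11 = 46
Base → S2 → S1 → S4 → S3: 14+11+14+11 = 50
Base → S2 → S3 → S1 → S4: 14+8+10+14 = 46
Base → S2 → S3 → S4 → S1: 14+8+11+14 = 47
Base → S2 → S4 → S1 → S3: 14+19+14+10 = 57
Base → S2 → S4 → S3 → S1: 14+19+11+10 = 54
Base → S3 → S1 → S2 → S4: 6+10+11+19 = 46
Base → S3 → S1 → S4 → S2: 6+10+14+19 = 49
… (10 more)
Base → S3 → S2 → S1 → S4: 6+8+11+14 = 39  ← best
The minimum is 39.
One shortest path: Base → S3 → S2 → S1 → S4.

39 blocks — the minimum one-way total.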